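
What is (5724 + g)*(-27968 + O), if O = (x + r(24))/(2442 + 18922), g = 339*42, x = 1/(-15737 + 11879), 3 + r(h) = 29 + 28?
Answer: -7669357194529995/13737052 ≈ -5.5830e+8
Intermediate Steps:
r(h) = 54 (r(h) = -3 + (29 + 28) = -3 + 57 = 54)
x = -1/3858 (x = 1/(-3858) = -1/3858 ≈ -0.00025920)
g = 14238
O = 208331/82422312 (O = (-1/3858 + 54)/(2442 + 18922) = (208331/3858)/21364 = (208331/3858)*(1/21364) = 208331/82422312 ≈ 0.0025276)
(5724 + g)*(-27968 + O) = (5724 + 14238)*(-27968 + 208331/82422312) = 19962*(-2305187013685/82422312) = -7669357194529995/13737052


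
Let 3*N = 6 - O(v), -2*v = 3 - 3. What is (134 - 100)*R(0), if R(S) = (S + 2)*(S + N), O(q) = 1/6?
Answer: 1190/9 ≈ 132.22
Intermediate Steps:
v = 0 (v = -(3 - 3)/2 = -½*0 = 0)
O(q) = ⅙
N = 35/18 (N = (6 - 1*⅙)/3 = (6 - ⅙)/3 = (⅓)*(35/6) = 35/18 ≈ 1.9444)
R(S) = (2 + S)*(35/18 + S) (R(S) = (S + 2)*(S + 35/18) = (2 + S)*(35/18 + S))
(134 - 100)*R(0) = (134 - 100)*(35/9 + 0² + (71/18)*0) = 34*(35/9 + 0 + 0) = 34*(35/9) = 1190/9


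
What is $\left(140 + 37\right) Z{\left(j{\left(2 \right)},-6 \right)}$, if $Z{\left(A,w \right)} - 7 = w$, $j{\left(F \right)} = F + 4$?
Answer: $177$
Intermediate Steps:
$j{\left(F \right)} = 4 + F$
$Z{\left(A,w \right)} = 7 + w$
$\left(140 + 37\right) Z{\left(j{\left(2 \right)},-6 \right)} = \left(140 + 37\right) \left(7 - 6\right) = 177 \cdot 1 = 177$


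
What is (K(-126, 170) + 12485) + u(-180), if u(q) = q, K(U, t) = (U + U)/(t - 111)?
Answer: 725743/59 ≈ 12301.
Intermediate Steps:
K(U, t) = 2*U/(-111 + t) (K(U, t) = (2*U)/(-111 + t) = 2*U/(-111 + t))
(K(-126, 170) + 12485) + u(-180) = (2*(-126)/(-111 + 170) + 12485) - 180 = (2*(-126)/59 + 12485) - 180 = (2*(-126)*(1/59) + 12485) - 180 = (-252/59 + 12485) - 180 = 736363/59 - 180 = 725743/59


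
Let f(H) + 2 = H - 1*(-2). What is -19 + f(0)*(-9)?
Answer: -19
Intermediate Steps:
f(H) = H (f(H) = -2 + (H - 1*(-2)) = -2 + (H + 2) = -2 + (2 + H) = H)
-19 + f(0)*(-9) = -19 + 0*(-9) = -19 + 0 = -19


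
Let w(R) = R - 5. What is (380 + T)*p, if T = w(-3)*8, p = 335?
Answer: 105860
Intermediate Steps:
w(R) = -5 + R
T = -64 (T = (-5 - 3)*8 = -8*8 = -64)
(380 + T)*p = (380 - 64)*335 = 316*335 = 105860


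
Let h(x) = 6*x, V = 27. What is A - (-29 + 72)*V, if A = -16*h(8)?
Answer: -1929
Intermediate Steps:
A = -768 (A = -96*8 = -16*48 = -768)
A - (-29 + 72)*V = -768 - (-29 + 72)*27 = -768 - 43*27 = -768 - 1*1161 = -768 - 1161 = -1929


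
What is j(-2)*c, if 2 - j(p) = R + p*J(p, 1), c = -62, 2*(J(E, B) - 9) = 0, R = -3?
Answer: -1426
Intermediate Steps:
J(E, B) = 9 (J(E, B) = 9 + (1/2)*0 = 9 + 0 = 9)
j(p) = 5 - 9*p (j(p) = 2 - (-3 + p*9) = 2 - (-3 + 9*p) = 2 + (3 - 9*p) = 5 - 9*p)
j(-2)*c = (5 - 9*(-2))*(-62) = (5 + 18)*(-62) = 23*(-62) = -1426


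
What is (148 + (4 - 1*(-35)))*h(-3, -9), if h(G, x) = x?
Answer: -1683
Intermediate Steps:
(148 + (4 - 1*(-35)))*h(-3, -9) = (148 + (4 - 1*(-35)))*(-9) = (148 + (4 + 35))*(-9) = (148 + 39)*(-9) = 187*(-9) = -1683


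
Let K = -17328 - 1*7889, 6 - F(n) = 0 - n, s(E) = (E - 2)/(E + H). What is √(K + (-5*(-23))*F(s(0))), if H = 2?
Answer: 111*I*√2 ≈ 156.98*I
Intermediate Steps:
s(E) = (-2 + E)/(2 + E) (s(E) = (E - 2)/(E + 2) = (-2 + E)/(2 + E))
F(n) = 6 + n (F(n) = 6 - (0 - n) = 6 - (-1)*n = 6 + n)
K = -25217 (K = -17328 - 7889 = -25217)
√(K + (-5*(-23))*F(s(0))) = √(-25217 + (-5*(-23))*(6 + (-2 + 0)/(2 + 0))) = √(-25217 + 115*(6 - 2/2)) = √(-25217 + 115*(6 + (½)*(-2))) = √(-25217 + 115*(6 - 1)) = √(-25217 + 115*5) = √(-25217 + 575) = √(-24642) = 111*I*√2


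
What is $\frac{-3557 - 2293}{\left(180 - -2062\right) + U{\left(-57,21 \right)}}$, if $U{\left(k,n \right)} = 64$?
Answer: $- \frac{2925}{1153} \approx -2.5369$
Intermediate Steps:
$\frac{-3557 - 2293}{\left(180 - -2062\right) + U{\left(-57,21 \right)}} = \frac{-3557 - 2293}{\left(180 - -2062\right) + 64} = - \frac{5850}{\left(180 + 2062\right) + 64} = - \frac{5850}{2242 + 64} = - \frac{5850}{2306} = \left(-5850\right) \frac{1}{2306} = - \frac{2925}{1153}$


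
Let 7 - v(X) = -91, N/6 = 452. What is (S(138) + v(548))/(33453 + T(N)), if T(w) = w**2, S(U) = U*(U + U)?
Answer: 38186/7388397 ≈ 0.0051684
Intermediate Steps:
N = 2712 (N = 6*452 = 2712)
S(U) = 2*U**2 (S(U) = U*(2*U) = 2*U**2)
v(X) = 98 (v(X) = 7 - 1*(-91) = 7 + 91 = 98)
(S(138) + v(548))/(33453 + T(N)) = (2*138**2 + 98)/(33453 + 2712**2) = (2*19044 + 98)/(33453 + 7354944) = (38088 + 98)/7388397 = 38186*(1/7388397) = 38186/7388397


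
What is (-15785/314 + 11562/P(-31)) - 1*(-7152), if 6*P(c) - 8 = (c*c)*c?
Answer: 66392609561/9351862 ≈ 7099.4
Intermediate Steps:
P(c) = 4/3 + c**3/6 (P(c) = 4/3 + ((c*c)*c)/6 = 4/3 + (c**2*c)/6 = 4/3 + c**3/6)
(-15785/314 + 11562/P(-31)) - 1*(-7152) = (-15785/314 + 11562/(4/3 + (1/6)*(-31)**3)) - 1*(-7152) = (-15785*1/314 + 11562/(4/3 + (1/6)*(-29791))) + 7152 = (-15785/314 + 11562/(4/3 - 29791/6)) + 7152 = (-15785/314 + 11562/(-29783/6)) + 7152 = (-15785/314 + 11562*(-6/29783)) + 7152 = (-15785/314 - 69372/29783) + 7152 = -491907463/9351862 + 7152 = 66392609561/9351862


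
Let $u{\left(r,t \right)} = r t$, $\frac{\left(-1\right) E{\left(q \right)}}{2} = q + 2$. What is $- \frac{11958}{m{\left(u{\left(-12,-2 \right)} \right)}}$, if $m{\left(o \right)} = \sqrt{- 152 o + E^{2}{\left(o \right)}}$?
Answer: $\frac{5979 i \sqrt{59}}{118} \approx 389.2 i$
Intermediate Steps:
$E{\left(q \right)} = -4 - 2 q$ ($E{\left(q \right)} = - 2 \left(q + 2\right) = - 2 \left(2 + q\right) = -4 - 2 q$)
$m{\left(o \right)} = \sqrt{\left(-4 - 2 o\right)^{2} - 152 o}$ ($m{\left(o \right)} = \sqrt{- 152 o + \left(-4 - 2 o\right)^{2}} = \sqrt{\left(-4 - 2 o\right)^{2} - 152 o}$)
$- \frac{11958}{m{\left(u{\left(-12,-2 \right)} \right)}} = - \frac{11958}{2 \sqrt{4 + \left(\left(-12\right) \left(-2\right)\right)^{2} - 34 \left(\left(-12\right) \left(-2\right)\right)}} = - \frac{11958}{2 \sqrt{4 + 24^{2} - 816}} = - \frac{11958}{2 \sqrt{4 + 576 - 816}} = - \frac{11958}{2 \sqrt{-236}} = - \frac{11958}{2 \cdot 2 i \sqrt{59}} = - \frac{11958}{4 i \sqrt{59}} = - 11958 \left(- \frac{i \sqrt{59}}{236}\right) = \frac{5979 i \sqrt{59}}{118}$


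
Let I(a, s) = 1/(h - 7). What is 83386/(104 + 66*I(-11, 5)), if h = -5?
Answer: 166772/197 ≈ 846.56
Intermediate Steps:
I(a, s) = -1/12 (I(a, s) = 1/(-5 - 7) = 1/(-12) = -1/12)
83386/(104 + 66*I(-11, 5)) = 83386/(104 + 66*(-1/12)) = 83386/(104 - 11/2) = 83386/(197/2) = 83386*(2/197) = 166772/197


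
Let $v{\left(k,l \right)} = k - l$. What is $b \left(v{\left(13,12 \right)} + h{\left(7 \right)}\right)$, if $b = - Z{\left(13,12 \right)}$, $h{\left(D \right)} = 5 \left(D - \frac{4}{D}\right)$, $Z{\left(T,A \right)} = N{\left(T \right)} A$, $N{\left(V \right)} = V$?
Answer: $- \frac{36192}{7} \approx -5170.3$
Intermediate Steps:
$Z{\left(T,A \right)} = A T$ ($Z{\left(T,A \right)} = T A = A T$)
$h{\left(D \right)} = - \frac{20}{D} + 5 D$
$b = -156$ ($b = - 12 \cdot 13 = \left(-1\right) 156 = -156$)
$b \left(v{\left(13,12 \right)} + h{\left(7 \right)}\right) = - 156 \left(\left(13 - 12\right) + \left(- \frac{20}{7} + 5 \cdot 7\right)\right) = - 156 \left(\left(13 - 12\right) + \left(\left(-20\right) \frac{1}{7} + 35\right)\right) = - 156 \left(1 + \left(- \frac{20}{7} + 35\right)\right) = - 156 \left(1 + \frac{225}{7}\right) = \left(-156\right) \frac{232}{7} = - \frac{36192}{7}$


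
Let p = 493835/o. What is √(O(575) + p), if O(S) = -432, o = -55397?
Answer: I*√1353090504583/55397 ≈ 20.998*I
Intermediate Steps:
p = -493835/55397 (p = 493835/(-55397) = 493835*(-1/55397) = -493835/55397 ≈ -8.9145)
√(O(575) + p) = √(-432 - 493835/55397) = √(-24425339/55397) = I*√1353090504583/55397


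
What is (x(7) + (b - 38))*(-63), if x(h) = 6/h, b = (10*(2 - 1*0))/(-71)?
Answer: 167400/71 ≈ 2357.7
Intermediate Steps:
b = -20/71 (b = (10*(2 + 0))*(-1/71) = (10*2)*(-1/71) = 20*(-1/71) = -20/71 ≈ -0.28169)
(x(7) + (b - 38))*(-63) = (6/7 + (-20/71 - 38))*(-63) = (6*(1/7) - 2718/71)*(-63) = (6/7 - 2718/71)*(-63) = -18600/497*(-63) = 167400/71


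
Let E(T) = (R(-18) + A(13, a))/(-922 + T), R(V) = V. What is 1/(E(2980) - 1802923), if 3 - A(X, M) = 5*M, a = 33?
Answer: -343/618402619 ≈ -5.5465e-7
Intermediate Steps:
A(X, M) = 3 - 5*M
E(T) = -180/(-922 + T) (E(T) = (-18 + (3 - 5*33))/(-922 + T) = (-18 + (3 - 165))/(-922 + T) = (-18 - 162)/(-922 + T) = -180/(-922 + T))
1/(E(2980) - 1802923) = 1/(-180/(-922 + 2980) - 1802923) = 1/(-180/2058 - 1802923) = 1/(-180*1/2058 - 1802923) = 1/(-30/343 - 1802923) = 1/(-618402619/343) = -343/618402619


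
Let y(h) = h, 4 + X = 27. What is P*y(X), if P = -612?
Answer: -14076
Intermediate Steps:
X = 23 (X = -4 + 27 = 23)
P*y(X) = -612*23 = -14076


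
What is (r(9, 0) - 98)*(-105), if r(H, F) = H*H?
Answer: 1785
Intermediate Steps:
r(H, F) = H**2
(r(9, 0) - 98)*(-105) = (9**2 - 98)*(-105) = (81 - 98)*(-105) = -17*(-105) = 1785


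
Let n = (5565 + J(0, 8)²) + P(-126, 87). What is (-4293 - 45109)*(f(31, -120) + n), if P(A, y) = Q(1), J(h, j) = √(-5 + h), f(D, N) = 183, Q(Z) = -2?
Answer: -283616882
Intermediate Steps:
P(A, y) = -2
n = 5558 (n = (5565 + (√(-5 + 0))²) - 2 = (5565 + (√(-5))²) - 2 = (5565 + (I*√5)²) - 2 = (5565 - 5) - 2 = 5560 - 2 = 5558)
(-4293 - 45109)*(f(31, -120) + n) = (-4293 - 45109)*(183 + 5558) = -49402*5741 = -283616882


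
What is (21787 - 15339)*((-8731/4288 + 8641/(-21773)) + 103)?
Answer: 3783846633203/5835164 ≈ 6.4846e+5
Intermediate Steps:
(21787 - 15339)*((-8731/4288 + 8641/(-21773)) + 103) = 6448*((-8731*1/4288 + 8641*(-1/21773)) + 103) = 6448*((-8731/4288 - 8641/21773) + 103) = 6448*(-227152671/93362624 + 103) = 6448*(9389197601/93362624) = 3783846633203/5835164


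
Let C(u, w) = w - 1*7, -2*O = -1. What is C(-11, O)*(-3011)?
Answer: 39143/2 ≈ 19572.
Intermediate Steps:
O = ½ (O = -½*(-1) = ½ ≈ 0.50000)
C(u, w) = -7 + w (C(u, w) = w - 7 = -7 + w)
C(-11, O)*(-3011) = (-7 + ½)*(-3011) = -13/2*(-3011) = 39143/2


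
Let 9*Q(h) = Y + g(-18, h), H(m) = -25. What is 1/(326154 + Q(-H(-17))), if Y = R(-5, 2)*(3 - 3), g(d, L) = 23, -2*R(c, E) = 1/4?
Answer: 9/2935409 ≈ 3.0660e-6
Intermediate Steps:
R(c, E) = -1/8 (R(c, E) = -1/2/4 = -1/2*1/4 = -1/8)
Y = 0 (Y = -(3 - 3)/8 = -1/8*0 = 0)
Q(h) = 23/9 (Q(h) = (0 + 23)/9 = (1/9)*23 = 23/9)
1/(326154 + Q(-H(-17))) = 1/(326154 + 23/9) = 1/(2935409/9) = 9/2935409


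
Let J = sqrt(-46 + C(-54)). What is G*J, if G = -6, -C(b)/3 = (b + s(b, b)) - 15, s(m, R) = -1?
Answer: -12*sqrt(41) ≈ -76.838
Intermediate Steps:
C(b) = 48 - 3*b (C(b) = -3*((b - 1) - 15) = -3*((-1 + b) - 15) = -3*(-16 + b) = 48 - 3*b)
J = 2*sqrt(41) (J = sqrt(-46 + (48 - 3*(-54))) = sqrt(-46 + (48 + 162)) = sqrt(-46 + 210) = sqrt(164) = 2*sqrt(41) ≈ 12.806)
G*J = -12*sqrt(41)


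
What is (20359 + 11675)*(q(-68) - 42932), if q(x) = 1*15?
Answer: -1374803178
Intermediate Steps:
q(x) = 15
(20359 + 11675)*(q(-68) - 42932) = (20359 + 11675)*(15 - 42932) = 32034*(-42917) = -1374803178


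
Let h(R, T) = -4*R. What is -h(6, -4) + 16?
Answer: 40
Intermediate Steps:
-h(6, -4) + 16 = -(-4)*6 + 16 = -1*(-24) + 16 = 24 + 16 = 40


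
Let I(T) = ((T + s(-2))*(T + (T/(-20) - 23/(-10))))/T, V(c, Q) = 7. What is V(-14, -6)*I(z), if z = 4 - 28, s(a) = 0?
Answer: -287/2 ≈ -143.50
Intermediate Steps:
z = -24
I(T) = 23/10 + 19*T/20 (I(T) = ((T + 0)*(T + (T/(-20) - 23/(-10))))/T = (T*(T + (T*(-1/20) - 23*(-1/10))))/T = (T*(T + (-T/20 + 23/10)))/T = (T*(T + (23/10 - T/20)))/T = (T*(23/10 + 19*T/20))/T = 23/10 + 19*T/20)
V(-14, -6)*I(z) = 7*(23/10 + (19/20)*(-24)) = 7*(23/10 - 114/5) = 7*(-41/2) = -287/2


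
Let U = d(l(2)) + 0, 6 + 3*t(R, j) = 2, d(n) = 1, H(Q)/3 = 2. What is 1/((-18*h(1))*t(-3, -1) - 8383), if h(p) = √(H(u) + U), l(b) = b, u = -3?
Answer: -8383/70270657 - 24*√7/70270657 ≈ -0.00012020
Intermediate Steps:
H(Q) = 6 (H(Q) = 3*2 = 6)
t(R, j) = -4/3 (t(R, j) = -2 + (⅓)*2 = -2 + ⅔ = -4/3)
U = 1 (U = 1 + 0 = 1)
h(p) = √7 (h(p) = √(6 + 1) = √7)
1/((-18*h(1))*t(-3, -1) - 8383) = 1/(-18*√7*(-4/3) - 8383) = 1/(24*√7 - 8383) = 1/(-8383 + 24*√7)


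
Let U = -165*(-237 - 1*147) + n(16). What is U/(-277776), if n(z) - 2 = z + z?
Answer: -31697/138888 ≈ -0.22822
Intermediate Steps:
n(z) = 2 + 2*z (n(z) = 2 + (z + z) = 2 + 2*z)
U = 63394 (U = -165*(-237 - 1*147) + (2 + 2*16) = -165*(-237 - 147) + (2 + 32) = -165*(-384) + 34 = 63360 + 34 = 63394)
U/(-277776) = 63394/(-277776) = 63394*(-1/277776) = -31697/138888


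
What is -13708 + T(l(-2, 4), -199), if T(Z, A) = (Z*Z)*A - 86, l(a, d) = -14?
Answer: -52798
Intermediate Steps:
T(Z, A) = -86 + A*Z² (T(Z, A) = Z²*A - 86 = A*Z² - 86 = -86 + A*Z²)
-13708 + T(l(-2, 4), -199) = -13708 + (-86 - 199*(-14)²) = -13708 + (-86 - 199*196) = -13708 + (-86 - 39004) = -13708 - 39090 = -52798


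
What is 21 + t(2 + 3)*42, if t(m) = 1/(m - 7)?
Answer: 0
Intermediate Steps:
t(m) = 1/(-7 + m)
21 + t(2 + 3)*42 = 21 + 42/(-7 + (2 + 3)) = 21 + 42/(-7 + 5) = 21 + 42/(-2) = 21 - 1/2*42 = 21 - 21 = 0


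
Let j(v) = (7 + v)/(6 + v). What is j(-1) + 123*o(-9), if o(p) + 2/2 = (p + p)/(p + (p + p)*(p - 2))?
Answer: -4673/35 ≈ -133.51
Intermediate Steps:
o(p) = -1 + 2*p/(p + 2*p*(-2 + p)) (o(p) = -1 + (p + p)/(p + (p + p)*(p - 2)) = -1 + (2*p)/(p + (2*p)*(-2 + p)) = -1 + (2*p)/(p + 2*p*(-2 + p)) = -1 + 2*p/(p + 2*p*(-2 + p)))
j(v) = (7 + v)/(6 + v)
j(-1) + 123*o(-9) = (7 - 1)/(6 - 1) + 123*((5 - 2*(-9))/(-3 + 2*(-9))) = 6/5 + 123*((5 + 18)/(-3 - 18)) = (⅕)*6 + 123*(23/(-21)) = 6/5 + 123*(-1/21*23) = 6/5 + 123*(-23/21) = 6/5 - 943/7 = -4673/35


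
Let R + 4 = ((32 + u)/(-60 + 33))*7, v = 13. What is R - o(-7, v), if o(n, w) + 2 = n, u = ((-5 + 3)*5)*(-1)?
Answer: -53/9 ≈ -5.8889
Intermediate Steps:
u = 10 (u = -2*5*(-1) = -10*(-1) = 10)
o(n, w) = -2 + n
R = -134/9 (R = -4 + ((32 + 10)/(-60 + 33))*7 = -4 + (42/(-27))*7 = -4 + (42*(-1/27))*7 = -4 - 14/9*7 = -4 - 98/9 = -134/9 ≈ -14.889)
R - o(-7, v) = -134/9 - (-2 - 7) = -134/9 - 1*(-9) = -134/9 + 9 = -53/9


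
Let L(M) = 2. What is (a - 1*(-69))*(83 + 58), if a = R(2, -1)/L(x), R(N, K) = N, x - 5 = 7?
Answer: 9870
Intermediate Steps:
x = 12 (x = 5 + 7 = 12)
a = 1 (a = 2/2 = 2*(½) = 1)
(a - 1*(-69))*(83 + 58) = (1 - 1*(-69))*(83 + 58) = (1 + 69)*141 = 70*141 = 9870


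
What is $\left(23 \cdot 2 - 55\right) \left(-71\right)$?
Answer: $639$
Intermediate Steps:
$\left(23 \cdot 2 - 55\right) \left(-71\right) = \left(46 - 55\right) \left(-71\right) = \left(-9\right) \left(-71\right) = 639$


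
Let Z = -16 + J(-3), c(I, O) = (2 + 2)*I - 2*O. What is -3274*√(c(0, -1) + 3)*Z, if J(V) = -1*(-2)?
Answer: 45836*√5 ≈ 1.0249e+5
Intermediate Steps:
J(V) = 2
c(I, O) = -2*O + 4*I (c(I, O) = 4*I - 2*O = -2*O + 4*I)
Z = -14 (Z = -16 + 2 = -14)
-3274*√(c(0, -1) + 3)*Z = -3274*√((-2*(-1) + 4*0) + 3)*(-14) = -3274*√((2 + 0) + 3)*(-14) = -3274*√(2 + 3)*(-14) = -3274*√5*(-14) = -(-45836)*√5 = 45836*√5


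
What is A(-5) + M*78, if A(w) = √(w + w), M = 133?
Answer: 10374 + I*√10 ≈ 10374.0 + 3.1623*I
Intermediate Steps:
A(w) = √2*√w (A(w) = √(2*w) = √2*√w)
A(-5) + M*78 = √2*√(-5) + 133*78 = √2*(I*√5) + 10374 = I*√10 + 10374 = 10374 + I*√10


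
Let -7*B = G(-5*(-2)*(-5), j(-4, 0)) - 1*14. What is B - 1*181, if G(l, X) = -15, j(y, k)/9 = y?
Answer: -1238/7 ≈ -176.86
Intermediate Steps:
j(y, k) = 9*y
B = 29/7 (B = -(-15 - 1*14)/7 = -(-15 - 14)/7 = -⅐*(-29) = 29/7 ≈ 4.1429)
B - 1*181 = 29/7 - 1*181 = 29/7 - 181 = -1238/7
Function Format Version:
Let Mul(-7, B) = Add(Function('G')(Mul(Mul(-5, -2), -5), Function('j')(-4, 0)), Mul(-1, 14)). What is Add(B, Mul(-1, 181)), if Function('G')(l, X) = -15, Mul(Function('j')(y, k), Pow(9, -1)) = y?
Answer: Rational(-1238, 7) ≈ -176.86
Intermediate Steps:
Function('j')(y, k) = Mul(9, y)
B = Rational(29, 7) (B = Mul(Rational(-1, 7), Add(-15, Mul(-1, 14))) = Mul(Rational(-1, 7), Add(-15, -14)) = Mul(Rational(-1, 7), -29) = Rational(29, 7) ≈ 4.1429)
Add(B, Mul(-1, 181)) = Add(Rational(29, 7), Mul(-1, 181)) = Add(Rational(29, 7), -181) = Rational(-1238, 7)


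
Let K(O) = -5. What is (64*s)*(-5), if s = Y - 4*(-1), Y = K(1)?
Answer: 320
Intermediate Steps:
Y = -5
s = -1 (s = -5 - 4*(-1) = -5 + 4 = -1)
(64*s)*(-5) = (64*(-1))*(-5) = -64*(-5) = 320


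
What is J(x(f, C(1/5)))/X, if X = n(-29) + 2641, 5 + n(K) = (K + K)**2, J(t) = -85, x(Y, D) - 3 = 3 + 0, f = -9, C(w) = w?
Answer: -17/1200 ≈ -0.014167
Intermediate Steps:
x(Y, D) = 6 (x(Y, D) = 3 + (3 + 0) = 3 + 3 = 6)
n(K) = -5 + 4*K**2 (n(K) = -5 + (K + K)**2 = -5 + (2*K)**2 = -5 + 4*K**2)
X = 6000 (X = (-5 + 4*(-29)**2) + 2641 = (-5 + 4*841) + 2641 = (-5 + 3364) + 2641 = 3359 + 2641 = 6000)
J(x(f, C(1/5)))/X = -85/6000 = -85*1/6000 = -17/1200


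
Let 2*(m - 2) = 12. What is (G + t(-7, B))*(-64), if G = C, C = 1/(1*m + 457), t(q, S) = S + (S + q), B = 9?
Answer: -327424/465 ≈ -704.14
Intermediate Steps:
m = 8 (m = 2 + (½)*12 = 2 + 6 = 8)
t(q, S) = q + 2*S
C = 1/465 (C = 1/(1*8 + 457) = 1/(8 + 457) = 1/465 ≈ 0.0021505)
G = 1/465 ≈ 0.0021505
(G + t(-7, B))*(-64) = (1/465 + (-7 + 2*9))*(-64) = (1/465 + (-7 + 18))*(-64) = (1/465 + 11)*(-64) = (5116/465)*(-64) = -327424/465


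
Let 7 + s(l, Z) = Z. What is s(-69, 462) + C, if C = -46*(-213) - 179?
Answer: 10074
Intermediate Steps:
s(l, Z) = -7 + Z
C = 9619 (C = 9798 - 179 = 9619)
s(-69, 462) + C = (-7 + 462) + 9619 = 455 + 9619 = 10074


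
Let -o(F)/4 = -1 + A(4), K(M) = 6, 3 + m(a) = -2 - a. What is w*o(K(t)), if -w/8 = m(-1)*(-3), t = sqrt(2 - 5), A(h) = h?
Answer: 1152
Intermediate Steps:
m(a) = -5 - a (m(a) = -3 + (-2 - a) = -5 - a)
t = I*sqrt(3) (t = sqrt(-3) = I*sqrt(3) ≈ 1.732*I)
o(F) = -12 (o(F) = -4*(-1 + 4) = -4*3 = -12)
w = -96 (w = -8*(-5 - 1*(-1))*(-3) = -8*(-5 + 1)*(-3) = -(-32)*(-3) = -8*12 = -96)
w*o(K(t)) = -96*(-12) = 1152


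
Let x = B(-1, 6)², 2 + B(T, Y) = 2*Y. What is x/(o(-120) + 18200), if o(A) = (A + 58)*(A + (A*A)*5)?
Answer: -5/221918 ≈ -2.2531e-5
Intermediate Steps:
B(T, Y) = -2 + 2*Y
o(A) = (58 + A)*(A + 5*A²) (o(A) = (58 + A)*(A + A²*5) = (58 + A)*(A + 5*A²))
x = 100 (x = (-2 + 2*6)² = (-2 + 12)² = 10² = 100)
x/(o(-120) + 18200) = 100/(-120*(58 + 5*(-120)² + 291*(-120)) + 18200) = 100/(-120*(58 + 5*14400 - 34920) + 18200) = 100/(-120*(58 + 72000 - 34920) + 18200) = 100/(-120*37138 + 18200) = 100/(-4456560 + 18200) = 100/(-4438360) = 100*(-1/4438360) = -5/221918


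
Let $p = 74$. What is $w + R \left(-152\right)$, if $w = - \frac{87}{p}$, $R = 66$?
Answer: $- \frac{742455}{74} \approx -10033.0$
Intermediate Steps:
$w = - \frac{87}{74} \approx -1.1757$
$w + R \left(-152\right) = - \frac{87}{74} + 66 \left(-152\right) = - \frac{87}{74} - 10032 = - \frac{742455}{74}$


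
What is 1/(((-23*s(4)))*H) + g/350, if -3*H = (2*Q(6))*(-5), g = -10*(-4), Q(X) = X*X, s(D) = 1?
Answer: 2201/19320 ≈ 0.11392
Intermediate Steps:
Q(X) = X**2
g = 40
H = 120 (H = -2*6**2*(-5)/3 = -2*36*(-5)/3 = -24*(-5) = -1/3*(-360) = 120)
1/(((-23*s(4)))*H) + g/350 = 1/(-23*1*120) + 40/350 = (1/120)/(-23) + 40*(1/350) = -1/23*1/120 + 4/35 = -1/2760 + 4/35 = 2201/19320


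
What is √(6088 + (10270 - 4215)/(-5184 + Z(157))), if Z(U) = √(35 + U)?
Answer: √(63108274 - 97408*√3)/(4*√(648 - √3)) ≈ 78.018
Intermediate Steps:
√(6088 + (10270 - 4215)/(-5184 + Z(157))) = √(6088 + (10270 - 4215)/(-5184 + √(35 + 157))) = √(6088 + 6055/(-5184 + √192)) = √(6088 + 6055/(-5184 + 8*√3))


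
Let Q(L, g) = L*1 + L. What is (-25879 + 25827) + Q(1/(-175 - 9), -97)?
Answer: -4785/92 ≈ -52.011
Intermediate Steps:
Q(L, g) = 2*L (Q(L, g) = L + L = 2*L)
(-25879 + 25827) + Q(1/(-175 - 9), -97) = (-25879 + 25827) + 2/(-175 - 9) = -52 + 2/(-184) = -52 + 2*(-1/184) = -52 - 1/92 = -4785/92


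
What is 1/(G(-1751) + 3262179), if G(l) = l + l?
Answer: 1/3258677 ≈ 3.0687e-7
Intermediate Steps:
G(l) = 2*l
1/(G(-1751) + 3262179) = 1/(2*(-1751) + 3262179) = 1/(-3502 + 3262179) = 1/3258677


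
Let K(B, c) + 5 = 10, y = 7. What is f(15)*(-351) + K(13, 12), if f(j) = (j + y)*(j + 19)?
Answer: -262543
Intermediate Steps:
K(B, c) = 5 (K(B, c) = -5 + 10 = 5)
f(j) = (7 + j)*(19 + j) (f(j) = (j + 7)*(j + 19) = (7 + j)*(19 + j))
f(15)*(-351) + K(13, 12) = (133 + 15² + 26*15)*(-351) + 5 = (133 + 225 + 390)*(-351) + 5 = 748*(-351) + 5 = -262548 + 5 = -262543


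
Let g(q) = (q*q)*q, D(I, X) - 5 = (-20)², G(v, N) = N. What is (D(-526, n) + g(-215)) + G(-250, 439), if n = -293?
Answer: -9937531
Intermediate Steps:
D(I, X) = 405 (D(I, X) = 5 + (-20)² = 5 + 400 = 405)
g(q) = q³ (g(q) = q²*q = q³)
(D(-526, n) + g(-215)) + G(-250, 439) = (405 + (-215)³) + 439 = (405 - 9938375) + 439 = -9937970 + 439 = -9937531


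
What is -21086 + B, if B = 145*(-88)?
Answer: -33846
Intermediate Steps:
B = -12760
-21086 + B = -21086 - 12760 = -33846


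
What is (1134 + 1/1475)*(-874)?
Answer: -1461896974/1475 ≈ -9.9112e+5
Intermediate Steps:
(1134 + 1/1475)*(-874) = (1672651/1475)*(-874) = -1461896974/1475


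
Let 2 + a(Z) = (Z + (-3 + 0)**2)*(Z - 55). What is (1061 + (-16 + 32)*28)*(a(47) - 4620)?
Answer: -7650630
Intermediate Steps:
a(Z) = -2 + (-55 + Z)*(9 + Z) (a(Z) = -2 + (Z + (-3 + 0)**2)*(Z - 55) = -2 + (Z + (-3)**2)*(-55 + Z) = -2 + (Z + 9)*(-55 + Z) = -2 + (9 + Z)*(-55 + Z) = -2 + (-55 + Z)*(9 + Z))
(1061 + (-16 + 32)*28)*(a(47) - 4620) = (1061 + (-16 + 32)*28)*((-497 + 47**2 - 46*47) - 4620) = (1061 + 16*28)*((-497 + 2209 - 2162) - 4620) = (1061 + 448)*(-450 - 4620) = 1509*(-5070) = -7650630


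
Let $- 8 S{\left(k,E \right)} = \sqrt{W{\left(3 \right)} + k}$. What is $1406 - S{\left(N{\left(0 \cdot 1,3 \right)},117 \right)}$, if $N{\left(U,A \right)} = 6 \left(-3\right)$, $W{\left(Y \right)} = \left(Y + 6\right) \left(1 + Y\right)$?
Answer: $1406 + \frac{3 \sqrt{2}}{8} \approx 1406.5$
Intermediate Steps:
$W{\left(Y \right)} = \left(1 + Y\right) \left(6 + Y\right)$ ($W{\left(Y \right)} = \left(6 + Y\right) \left(1 + Y\right) = \left(1 + Y\right) \left(6 + Y\right)$)
$N{\left(U,A \right)} = -18$
$S{\left(k,E \right)} = - \frac{\sqrt{36 + k}}{8}$ ($S{\left(k,E \right)} = - \frac{\sqrt{\left(6 + 3^{2} + 7 \cdot 3\right) + k}}{8} = - \frac{\sqrt{\left(6 + 9 + 21\right) + k}}{8} = - \frac{\sqrt{36 + k}}{8}$)
$1406 - S{\left(N{\left(0 \cdot 1,3 \right)},117 \right)} = 1406 - - \frac{\sqrt{36 - 18}}{8} = 1406 - - \frac{\sqrt{18}}{8} = 1406 - - \frac{3 \sqrt{2}}{8} = 1406 + \frac{3 \sqrt{2}}{8}$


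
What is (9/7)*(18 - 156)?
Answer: -1242/7 ≈ -177.43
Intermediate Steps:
(9/7)*(18 - 156) = (9*(⅐))*(-138) = (9/7)*(-138) = -1242/7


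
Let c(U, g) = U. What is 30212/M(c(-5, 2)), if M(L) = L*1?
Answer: -30212/5 ≈ -6042.4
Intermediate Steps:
M(L) = L
30212/M(c(-5, 2)) = 30212/(-5) = 30212*(-⅕) = -30212/5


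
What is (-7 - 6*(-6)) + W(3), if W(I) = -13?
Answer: 16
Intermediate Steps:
(-7 - 6*(-6)) + W(3) = (-7 - 6*(-6)) - 13 = (-7 + 36) - 13 = 29 - 13 = 16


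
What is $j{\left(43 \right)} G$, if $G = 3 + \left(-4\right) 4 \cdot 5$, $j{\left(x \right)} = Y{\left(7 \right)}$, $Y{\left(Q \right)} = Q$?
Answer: $-539$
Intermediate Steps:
$j{\left(x \right)} = 7$
$G = -77$ ($G = 3 - 80 = -77$)
$j{\left(43 \right)} G = 7 \left(-77\right) = -539$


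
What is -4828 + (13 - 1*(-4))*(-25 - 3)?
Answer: -5304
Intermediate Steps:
-4828 + (13 - 1*(-4))*(-25 - 3) = -4828 + (13 + 4)*(-28) = -4828 + 17*(-28) = -4828 - 476 = -5304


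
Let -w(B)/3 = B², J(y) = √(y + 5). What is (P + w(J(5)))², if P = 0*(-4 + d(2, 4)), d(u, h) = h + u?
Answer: 900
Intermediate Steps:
J(y) = √(5 + y)
w(B) = -3*B²
P = 0 (P = 0*(-4 + (4 + 2)) = 0*(-4 + 6) = 0*2 = 0)
(P + w(J(5)))² = (0 - 3*(√(5 + 5))²)² = (0 - 3*(√10)²)² = (0 - 3*10)² = (0 - 30)² = (-30)² = 900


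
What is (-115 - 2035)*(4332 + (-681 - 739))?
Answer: -6260800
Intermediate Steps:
(-115 - 2035)*(4332 + (-681 - 739)) = -2150*(4332 - 1420) = -2150*2912 = -6260800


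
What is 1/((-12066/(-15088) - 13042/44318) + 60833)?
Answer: 167167496/10169384774991 ≈ 1.6438e-5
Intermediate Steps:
1/((-12066/(-15088) - 13042/44318) + 60833) = 1/((-12066*(-1/15088) - 13042*1/44318) + 60833) = 1/((6033/7544 - 6521/22159) + 60833) = 1/(84490823/167167496 + 60833) = 1/(10169384774991/167167496) = 167167496/10169384774991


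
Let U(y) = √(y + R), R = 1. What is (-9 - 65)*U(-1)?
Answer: 0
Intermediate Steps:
U(y) = √(1 + y) (U(y) = √(y + 1) = √(1 + y))
(-9 - 65)*U(-1) = (-9 - 65)*√(1 - 1) = -74*√0 = -74*0 = 0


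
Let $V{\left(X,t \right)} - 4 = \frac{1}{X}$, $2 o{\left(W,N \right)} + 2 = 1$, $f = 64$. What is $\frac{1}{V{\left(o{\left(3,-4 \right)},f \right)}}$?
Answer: $\frac{1}{2} \approx 0.5$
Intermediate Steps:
$o{\left(W,N \right)} = - \frac{1}{2}$ ($o{\left(W,N \right)} = -1 + \frac{1}{2} \cdot 1 = -1 + \frac{1}{2} = - \frac{1}{2}$)
$V{\left(X,t \right)} = 4 + \frac{1}{X}$
$\frac{1}{V{\left(o{\left(3,-4 \right)},f \right)}} = \frac{1}{4 + \frac{1}{- \frac{1}{2}}} = \frac{1}{4 - 2} = \frac{1}{2}$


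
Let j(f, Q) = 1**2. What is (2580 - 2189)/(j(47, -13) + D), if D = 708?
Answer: 391/709 ≈ 0.55148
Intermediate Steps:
j(f, Q) = 1
(2580 - 2189)/(j(47, -13) + D) = (2580 - 2189)/(1 + 708) = 391/709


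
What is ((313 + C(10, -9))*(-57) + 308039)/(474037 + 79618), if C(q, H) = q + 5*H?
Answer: 292193/553655 ≈ 0.52775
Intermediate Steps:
((313 + C(10, -9))*(-57) + 308039)/(474037 + 79618) = ((313 + (10 + 5*(-9)))*(-57) + 308039)/(474037 + 79618) = ((313 + (10 - 45))*(-57) + 308039)/553655 = ((313 - 35)*(-57) + 308039)*(1/553655) = (278*(-57) + 308039)*(1/553655) = (-15846 + 308039)*(1/553655) = 292193*(1/553655) = 292193/553655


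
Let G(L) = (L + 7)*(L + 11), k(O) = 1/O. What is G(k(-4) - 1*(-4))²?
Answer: 6436369/256 ≈ 25142.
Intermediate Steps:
G(L) = (7 + L)*(11 + L)
G(k(-4) - 1*(-4))² = (77 + (1/(-4) - 1*(-4))² + 18*(1/(-4) - 1*(-4)))² = (77 + (-¼ + 4)² + 18*(-¼ + 4))² = (77 + (15/4)² + 18*(15/4))² = (77 + 225/16 + 135/2)² = (2537/16)² = 6436369/256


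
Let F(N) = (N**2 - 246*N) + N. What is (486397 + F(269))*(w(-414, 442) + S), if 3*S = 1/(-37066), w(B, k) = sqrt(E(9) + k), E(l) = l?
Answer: -492853/111198 + 492853*sqrt(451) ≈ 1.0467e+7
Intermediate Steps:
w(B, k) = sqrt(9 + k)
F(N) = N**2 - 245*N
S = -1/111198 (S = (1/3)/(-37066) = (1/3)*(-1/37066) = -1/111198 ≈ -8.9930e-6)
(486397 + F(269))*(w(-414, 442) + S) = (486397 + 269*(-245 + 269))*(sqrt(9 + 442) - 1/111198) = (486397 + 269*24)*(sqrt(451) - 1/111198) = (486397 + 6456)*(-1/111198 + sqrt(451)) = 492853*(-1/111198 + sqrt(451)) = -492853/111198 + 492853*sqrt(451)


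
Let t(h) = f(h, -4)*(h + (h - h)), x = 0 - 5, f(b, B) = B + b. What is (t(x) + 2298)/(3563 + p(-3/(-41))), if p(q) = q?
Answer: 96063/146086 ≈ 0.65758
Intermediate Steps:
x = -5
t(h) = h*(-4 + h) (t(h) = (-4 + h)*(h + (h - h)) = (-4 + h)*(h + 0) = (-4 + h)*h = h*(-4 + h))
(t(x) + 2298)/(3563 + p(-3/(-41))) = (-5*(-4 - 5) + 2298)/(3563 - 3/(-41)) = (-5*(-9) + 2298)/(3563 - 3*(-1/41)) = (45 + 2298)/(3563 + 3/41) = 2343/(146086/41) = 2343*(41/146086) = 96063/146086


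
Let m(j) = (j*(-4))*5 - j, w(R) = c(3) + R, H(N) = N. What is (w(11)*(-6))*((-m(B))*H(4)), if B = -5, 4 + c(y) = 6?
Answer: 32760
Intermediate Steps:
c(y) = 2 (c(y) = -4 + 6 = 2)
w(R) = 2 + R
m(j) = -21*j (m(j) = -4*j*5 - j = -20*j - j = -21*j)
(w(11)*(-6))*((-m(B))*H(4)) = ((2 + 11)*(-6))*(-(-21)*(-5)*4) = (13*(-6))*(-1*105*4) = -(-8190)*4 = -78*(-420) = 32760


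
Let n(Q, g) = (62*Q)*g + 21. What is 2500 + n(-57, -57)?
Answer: 203959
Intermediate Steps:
n(Q, g) = 21 + 62*Q*g (n(Q, g) = 62*Q*g + 21 = 21 + 62*Q*g)
2500 + n(-57, -57) = 2500 + (21 + 62*(-57)*(-57)) = 2500 + (21 + 201438) = 2500 + 201459 = 203959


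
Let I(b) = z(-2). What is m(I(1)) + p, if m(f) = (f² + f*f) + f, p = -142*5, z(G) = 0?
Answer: -710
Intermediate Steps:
I(b) = 0
p = -710
m(f) = f + 2*f² (m(f) = (f² + f²) + f = 2*f² + f = f + 2*f²)
m(I(1)) + p = 0*(1 + 2*0) - 710 = 0*(1 + 0) - 710 = 0*1 - 710 = 0 - 710 = -710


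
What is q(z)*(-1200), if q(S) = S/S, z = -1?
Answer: -1200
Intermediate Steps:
q(S) = 1
q(z)*(-1200) = 1*(-1200) = -1200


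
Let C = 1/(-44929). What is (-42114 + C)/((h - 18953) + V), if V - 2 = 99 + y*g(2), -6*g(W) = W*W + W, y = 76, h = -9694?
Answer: 1892139907/1285957838 ≈ 1.4714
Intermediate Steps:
g(W) = -W/6 - W**2/6 (g(W) = -(W*W + W)/6 = -(W**2 + W)/6 = -(W + W**2)/6 = -W/6 - W**2/6)
V = 25 (V = 2 + (99 + 76*(-1/6*2*(1 + 2))) = 2 + (99 + 76*(-1/6*2*3)) = 2 + (99 + 76*(-1)) = 2 + (99 - 76) = 2 + 23 = 25)
C = -1/44929 ≈ -2.2257e-5
(-42114 + C)/((h - 18953) + V) = (-42114 - 1/44929)/((-9694 - 18953) + 25) = -1892139907/(44929*(-28647 + 25)) = -1892139907/44929/(-28622) = -1892139907/44929*(-1/28622) = 1892139907/1285957838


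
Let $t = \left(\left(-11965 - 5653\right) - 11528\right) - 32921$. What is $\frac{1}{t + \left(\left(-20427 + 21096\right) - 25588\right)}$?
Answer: $- \frac{1}{86986} \approx -1.1496 \cdot 10^{-5}$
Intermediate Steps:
$t = -62067$ ($t = \left(-17618 - 11528\right) - 32921 = -29146 - 32921 = -62067$)
$\frac{1}{t + \left(\left(-20427 + 21096\right) - 25588\right)} = \frac{1}{-62067 + \left(\left(-20427 + 21096\right) - 25588\right)} = \frac{1}{-62067 + \left(669 - 25588\right)} = \frac{1}{-62067 - 24919} = \frac{1}{-86986} = - \frac{1}{86986}$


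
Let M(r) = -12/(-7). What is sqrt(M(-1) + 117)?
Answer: sqrt(5817)/7 ≈ 10.896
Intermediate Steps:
M(r) = 12/7 (M(r) = -12*(-1/7) = 12/7)
sqrt(M(-1) + 117) = sqrt(12/7 + 117) = sqrt(831/7) = sqrt(5817)/7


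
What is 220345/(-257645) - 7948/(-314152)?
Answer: -3358702999/4046984602 ≈ -0.82993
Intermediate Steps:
220345/(-257645) - 7948/(-314152) = 220345*(-1/257645) - 7948*(-1/314152) = -44069/51529 + 1987/78538 = -3358702999/4046984602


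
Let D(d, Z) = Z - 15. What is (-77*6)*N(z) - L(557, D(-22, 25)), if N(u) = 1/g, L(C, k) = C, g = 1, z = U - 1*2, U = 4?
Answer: -1019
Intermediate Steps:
z = 2 (z = 4 - 1*2 = 4 - 2 = 2)
D(d, Z) = -15 + Z
N(u) = 1 (N(u) = 1/1 = 1)
(-77*6)*N(z) - L(557, D(-22, 25)) = -77*6*1 - 1*557 = -462*1 - 557 = -462 - 557 = -1019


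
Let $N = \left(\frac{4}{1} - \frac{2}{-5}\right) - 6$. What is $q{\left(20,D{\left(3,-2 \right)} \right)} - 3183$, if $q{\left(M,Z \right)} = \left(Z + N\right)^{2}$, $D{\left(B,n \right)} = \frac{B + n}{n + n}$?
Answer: $- \frac{1271831}{400} \approx -3179.6$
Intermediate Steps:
$D{\left(B,n \right)} = \frac{B + n}{2 n}$
$N = - \frac{8}{5}$ ($N = \left(4 \cdot 1 - - \frac{2}{5}\right) - 6 = \left(4 + \frac{2}{5}\right) - 6 = \frac{22}{5} - 6 = - \frac{8}{5} \approx -1.6$)
$q{\left(M,Z \right)} = \left(- \frac{8}{5} + Z\right)^{2}$ ($q{\left(M,Z \right)} = \left(Z - \frac{8}{5}\right)^{2} = \left(- \frac{8}{5} + Z\right)^{2}$)
$q{\left(20,D{\left(3,-2 \right)} \right)} - 3183 = \frac{\left(-8 + 5 \frac{3 - 2}{2 \left(-2\right)}\right)^{2}}{25} - 3183 = \frac{\left(-8 + 5 \cdot \frac{1}{2} \left(- \frac{1}{2}\right) 1\right)^{2}}{25} - 3183 = \frac{\left(-8 + 5 \left(- \frac{1}{4}\right)\right)^{2}}{25} - 3183 = \frac{\left(-8 - \frac{5}{4}\right)^{2}}{25} - 3183 = \frac{\left(- \frac{37}{4}\right)^{2}}{25} - 3183 = \frac{1}{25} \cdot \frac{1369}{16} - 3183 = \frac{1369}{400} - 3183 = - \frac{1271831}{400}$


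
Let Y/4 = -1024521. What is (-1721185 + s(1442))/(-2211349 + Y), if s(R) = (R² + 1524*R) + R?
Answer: -2557229/6309433 ≈ -0.40530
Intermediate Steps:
Y = -4098084 (Y = 4*(-1024521) = -4098084)
s(R) = R² + 1525*R
(-1721185 + s(1442))/(-2211349 + Y) = (-1721185 + 1442*(1525 + 1442))/(-2211349 - 4098084) = (-1721185 + 1442*2967)/(-6309433) = (-1721185 + 4278414)*(-1/6309433) = 2557229*(-1/6309433) = -2557229/6309433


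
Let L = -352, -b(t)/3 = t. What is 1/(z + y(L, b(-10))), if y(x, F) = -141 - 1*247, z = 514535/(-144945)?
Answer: -28989/11350639 ≈ -0.0025540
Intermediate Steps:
b(t) = -3*t
z = -102907/28989 (z = 514535*(-1/144945) = -102907/28989 ≈ -3.5499)
y(x, F) = -388 (y(x, F) = -141 - 247 = -388)
1/(z + y(L, b(-10))) = 1/(-102907/28989 - 388) = 1/(-11350639/28989) = -28989/11350639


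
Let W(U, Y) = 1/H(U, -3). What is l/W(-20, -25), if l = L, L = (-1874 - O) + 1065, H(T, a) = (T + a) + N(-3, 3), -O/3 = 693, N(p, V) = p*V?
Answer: -40640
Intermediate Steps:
N(p, V) = V*p
O = -2079 (O = -3*693 = -2079)
H(T, a) = -9 + T + a (H(T, a) = (T + a) + 3*(-3) = (T + a) - 9 = -9 + T + a)
W(U, Y) = 1/(-12 + U) (W(U, Y) = 1/(-9 + U - 3) = 1/(-12 + U))
L = 1270 (L = (-1874 - 1*(-2079)) + 1065 = (-1874 + 2079) + 1065 = 205 + 1065 = 1270)
l = 1270
l/W(-20, -25) = 1270/(1/(-12 - 20)) = 1270/(1/(-32)) = 1270/(-1/32) = 1270*(-32) = -40640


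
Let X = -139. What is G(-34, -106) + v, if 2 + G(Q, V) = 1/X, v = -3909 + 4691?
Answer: 108419/139 ≈ 779.99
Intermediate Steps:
v = 782
G(Q, V) = -279/139 (G(Q, V) = -2 + 1/(-139) = -2 - 1/139 = -279/139)
G(-34, -106) + v = -279/139 + 782 = 108419/139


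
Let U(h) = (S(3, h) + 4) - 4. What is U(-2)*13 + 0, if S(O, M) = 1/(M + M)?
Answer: -13/4 ≈ -3.2500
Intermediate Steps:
S(O, M) = 1/(2*M)
U(h) = 1/(2*h) (U(h) = (1/(2*h) + 4) - 4 = (4 + 1/(2*h)) - 4 = 1/(2*h))
U(-2)*13 + 0 = ((½)/(-2))*13 + 0 = ((½)*(-½))*13 + 0 = -¼*13 + 0 = -13/4 + 0 = -13/4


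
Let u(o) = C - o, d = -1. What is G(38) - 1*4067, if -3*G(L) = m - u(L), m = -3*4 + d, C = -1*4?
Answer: -12230/3 ≈ -4076.7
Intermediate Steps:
C = -4
u(o) = -4 - o
m = -13 (m = -3*4 - 1 = -12 - 1 = -13)
G(L) = 3 - L/3 (G(L) = -(-13 - (-4 - L))/3 = -(-13 + (4 + L))/3 = -(-9 + L)/3 = 3 - L/3)
G(38) - 1*4067 = (3 - ⅓*38) - 1*4067 = (3 - 38/3) - 4067 = -29/3 - 4067 = -12230/3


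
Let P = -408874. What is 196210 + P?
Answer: -212664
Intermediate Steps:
196210 + P = 196210 - 408874 = -212664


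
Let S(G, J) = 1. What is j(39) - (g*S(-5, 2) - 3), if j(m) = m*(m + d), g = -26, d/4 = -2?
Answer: 1238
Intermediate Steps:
d = -8 (d = 4*(-2) = -8)
j(m) = m*(-8 + m) (j(m) = m*(m - 8) = m*(-8 + m))
j(39) - (g*S(-5, 2) - 3) = 39*(-8 + 39) - (-26*1 - 3) = 39*31 - (-26 - 3) = 1209 - 1*(-29) = 1209 + 29 = 1238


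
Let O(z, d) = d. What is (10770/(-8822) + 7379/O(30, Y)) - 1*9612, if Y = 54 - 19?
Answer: -1451588326/154385 ≈ -9402.4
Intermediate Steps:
Y = 35
(10770/(-8822) + 7379/O(30, Y)) - 1*9612 = (10770/(-8822) + 7379/35) - 1*9612 = (10770*(-1/8822) + 7379*(1/35)) - 9612 = (-5385/4411 + 7379/35) - 9612 = 32360294/154385 - 9612 = -1451588326/154385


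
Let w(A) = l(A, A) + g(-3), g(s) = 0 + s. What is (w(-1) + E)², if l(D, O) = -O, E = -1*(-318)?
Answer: 99856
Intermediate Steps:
g(s) = s
E = 318
w(A) = -3 - A (w(A) = -A - 3 = -3 - A)
(w(-1) + E)² = ((-3 - 1*(-1)) + 318)² = ((-3 + 1) + 318)² = (-2 + 318)² = 316² = 99856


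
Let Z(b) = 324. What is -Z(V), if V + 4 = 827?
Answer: -324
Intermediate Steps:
V = 823 (V = -4 + 827 = 823)
-Z(V) = -1*324 = -324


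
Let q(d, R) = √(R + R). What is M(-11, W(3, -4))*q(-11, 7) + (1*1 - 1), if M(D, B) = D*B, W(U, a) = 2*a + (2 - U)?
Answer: 99*√14 ≈ 370.42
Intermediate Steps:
q(d, R) = √2*√R (q(d, R) = √(2*R) = √2*√R)
W(U, a) = 2 - U + 2*a
M(D, B) = B*D
M(-11, W(3, -4))*q(-11, 7) + (1*1 - 1) = ((2 - 1*3 + 2*(-4))*(-11))*(√2*√7) + (1*1 - 1) = ((2 - 3 - 8)*(-11))*√14 + (1 - 1) = (-9*(-11))*√14 + 0 = 99*√14 + 0 = 99*√14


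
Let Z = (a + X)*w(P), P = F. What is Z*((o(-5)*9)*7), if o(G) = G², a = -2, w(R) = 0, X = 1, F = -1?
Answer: 0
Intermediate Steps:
P = -1
Z = 0 (Z = (-2 + 1)*0 = -1*0 = 0)
Z*((o(-5)*9)*7) = 0*(((-5)²*9)*7) = 0*((25*9)*7) = 0*(225*7) = 0*1575 = 0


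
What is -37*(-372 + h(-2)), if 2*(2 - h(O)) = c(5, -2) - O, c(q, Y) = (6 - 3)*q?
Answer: 28009/2 ≈ 14005.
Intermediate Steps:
c(q, Y) = 3*q
h(O) = -11/2 + O/2 (h(O) = 2 - (3*5 - O)/2 = 2 - (15 - O)/2 = 2 + (-15/2 + O/2) = -11/2 + O/2)
-37*(-372 + h(-2)) = -37*(-372 + (-11/2 + (½)*(-2))) = -37*(-372 + (-11/2 - 1)) = -37*(-372 - 13/2) = -37*(-757/2) = 28009/2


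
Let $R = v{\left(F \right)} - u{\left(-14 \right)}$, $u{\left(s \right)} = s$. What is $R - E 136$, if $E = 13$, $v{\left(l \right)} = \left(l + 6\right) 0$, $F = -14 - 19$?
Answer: $-1754$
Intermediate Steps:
$F = -33$
$v{\left(l \right)} = 0$ ($v{\left(l \right)} = \left(6 + l\right) 0 = 0$)
$R = 14$ ($R = 0 - -14 = 0 + 14 = 14$)
$R - E 136 = 14 - 13 \cdot 136 = 14 - 1768 = -1754$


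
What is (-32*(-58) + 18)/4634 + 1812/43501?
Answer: 44958841/100791817 ≈ 0.44606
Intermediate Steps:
(-32*(-58) + 18)/4634 + 1812/43501 = (1856 + 18)*(1/4634) + 1812*(1/43501) = 1874*(1/4634) + 1812/43501 = 937/2317 + 1812/43501 = 44958841/100791817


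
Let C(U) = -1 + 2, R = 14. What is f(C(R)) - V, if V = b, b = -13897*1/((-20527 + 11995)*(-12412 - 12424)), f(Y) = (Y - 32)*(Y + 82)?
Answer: -545220620999/211900752 ≈ -2573.0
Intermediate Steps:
C(U) = 1
f(Y) = (-32 + Y)*(82 + Y)
b = -13897/211900752 (b = -13897/((-24836*(-8532))) = -13897/211900752 ≈ -6.5583e-5)
V = -13897/211900752 ≈ -6.5583e-5
f(C(R)) - V = (-2624 + 1² + 50*1) - 1*(-13897/211900752) = (-2624 + 1 + 50) + 13897/211900752 = -2573 + 13897/211900752 = -545220620999/211900752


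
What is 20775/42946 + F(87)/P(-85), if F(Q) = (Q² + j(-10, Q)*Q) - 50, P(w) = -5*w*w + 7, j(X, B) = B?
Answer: 51191101/775561814 ≈ 0.066005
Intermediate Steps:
P(w) = 7 - 5*w² (P(w) = -5*w² + 7 = 7 - 5*w²)
F(Q) = -50 + 2*Q² (F(Q) = (Q² + Q*Q) - 50 = (Q² + Q²) - 50 = 2*Q² - 50 = -50 + 2*Q²)
20775/42946 + F(87)/P(-85) = 20775/42946 + (-50 + 2*87²)/(7 - 5*(-85)²) = 20775*(1/42946) + (-50 + 2*7569)/(7 - 5*7225) = 20775/42946 + (-50 + 15138)/(7 - 36125) = 20775/42946 + 15088/(-36118) = 20775/42946 + 15088*(-1/36118) = 20775/42946 - 7544/18059 = 51191101/775561814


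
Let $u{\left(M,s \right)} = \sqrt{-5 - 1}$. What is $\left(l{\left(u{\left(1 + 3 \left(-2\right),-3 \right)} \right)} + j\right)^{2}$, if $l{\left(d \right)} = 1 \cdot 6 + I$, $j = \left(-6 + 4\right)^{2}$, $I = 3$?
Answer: $169$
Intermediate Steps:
$u{\left(M,s \right)} = i \sqrt{6}$ ($u{\left(M,s \right)} = \sqrt{-6} = i \sqrt{6}$)
$j = 4$ ($j = \left(-2\right)^{2} = 4$)
$l{\left(d \right)} = 9$ ($l{\left(d \right)} = 1 \cdot 6 + 3 = 6 + 3 = 9$)
$\left(l{\left(u{\left(1 + 3 \left(-2\right),-3 \right)} \right)} + j\right)^{2} = \left(9 + 4\right)^{2} = 13^{2} = 169$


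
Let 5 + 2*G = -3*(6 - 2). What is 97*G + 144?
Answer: -1361/2 ≈ -680.50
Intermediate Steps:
G = -17/2 (G = -5/2 + (-3*(6 - 2))/2 = -5/2 + (-3*4)/2 = -5/2 + (½)*(-12) = -5/2 - 6 = -17/2 ≈ -8.5000)
97*G + 144 = 97*(-17/2) + 144 = -1649/2 + 144 = -1361/2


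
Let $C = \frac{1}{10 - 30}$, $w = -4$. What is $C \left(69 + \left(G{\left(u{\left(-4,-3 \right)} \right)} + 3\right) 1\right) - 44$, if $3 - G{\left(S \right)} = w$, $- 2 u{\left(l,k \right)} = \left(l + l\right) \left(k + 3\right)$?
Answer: $- \frac{959}{20} \approx -47.95$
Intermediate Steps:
$u{\left(l,k \right)} = - l \left(3 + k\right)$ ($u{\left(l,k \right)} = - \frac{\left(l + l\right) \left(k + 3\right)}{2} = - \frac{2 l \left(3 + k\right)}{2} = - l \left(3 + k\right)$)
$G{\left(S \right)} = 7$ ($G{\left(S \right)} = 3 - -4 = 3 + 4 = 7$)
$C = - \frac{1}{20}$ ($C = \frac{1}{-20} = - \frac{1}{20} \approx -0.05$)
$C \left(69 + \left(G{\left(u{\left(-4,-3 \right)} \right)} + 3\right) 1\right) - 44 = - \frac{69 + \left(7 + 3\right) 1}{20} - 44 = - \frac{69 + 10 \cdot 1}{20} - 44 = - \frac{69 + 10}{20} - 44 = \left(- \frac{1}{20}\right) 79 - 44 = - \frac{79}{20} - 44 = - \frac{959}{20}$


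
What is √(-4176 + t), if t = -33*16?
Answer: 28*I*√6 ≈ 68.586*I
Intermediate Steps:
t = -528
√(-4176 + t) = √(-4176 - 528) = √(-4704) = 28*I*√6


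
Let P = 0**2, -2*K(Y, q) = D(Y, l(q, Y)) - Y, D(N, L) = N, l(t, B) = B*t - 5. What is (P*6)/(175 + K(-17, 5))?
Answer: 0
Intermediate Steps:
l(t, B) = -5 + B*t
K(Y, q) = 0 (K(Y, q) = -(Y - Y)/2 = -1/2*0 = 0)
P = 0
(P*6)/(175 + K(-17, 5)) = (0*6)/(175 + 0) = 0/175 = 0*(1/175) = 0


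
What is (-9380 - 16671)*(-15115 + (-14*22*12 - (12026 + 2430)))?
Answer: 866638617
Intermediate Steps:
(-9380 - 16671)*(-15115 + (-14*22*12 - (12026 + 2430))) = -26051*(-15115 + (-308*12 - 1*14456)) = -26051*(-15115 + (-3696 - 14456)) = -26051*(-15115 - 18152) = -26051*(-33267) = 866638617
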